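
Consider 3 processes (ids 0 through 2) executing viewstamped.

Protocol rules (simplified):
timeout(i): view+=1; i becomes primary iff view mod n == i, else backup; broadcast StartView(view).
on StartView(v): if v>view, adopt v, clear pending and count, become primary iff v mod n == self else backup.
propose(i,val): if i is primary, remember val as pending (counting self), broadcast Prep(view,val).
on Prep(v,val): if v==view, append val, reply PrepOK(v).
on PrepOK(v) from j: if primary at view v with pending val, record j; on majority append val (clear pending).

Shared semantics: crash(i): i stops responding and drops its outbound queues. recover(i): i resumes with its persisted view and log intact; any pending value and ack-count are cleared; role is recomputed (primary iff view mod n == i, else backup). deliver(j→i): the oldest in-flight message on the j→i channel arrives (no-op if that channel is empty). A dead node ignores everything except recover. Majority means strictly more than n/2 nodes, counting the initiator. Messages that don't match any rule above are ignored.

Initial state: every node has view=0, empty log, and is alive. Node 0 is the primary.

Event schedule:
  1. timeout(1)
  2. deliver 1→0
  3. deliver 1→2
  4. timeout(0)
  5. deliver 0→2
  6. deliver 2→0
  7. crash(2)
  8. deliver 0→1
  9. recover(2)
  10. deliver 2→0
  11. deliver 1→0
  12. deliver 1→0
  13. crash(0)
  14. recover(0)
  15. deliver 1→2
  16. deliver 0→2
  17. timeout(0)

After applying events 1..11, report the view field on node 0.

e1 timeout(1): 1[prim,v=1,-]
e2 deliver 1→0: 0[back,v=1,-]
e3 deliver 1→2: 2[back,v=1,-]
e4 timeout(0): 0[back,v=2,-]
e5 deliver 0→2: 2[prim,v=2,-]
e6 deliver 2→0: ·
e7 crash(2): 2[✗prim,v=2,-]
e8 deliver 0→1: 1[back,v=2,-]
e9 recover(2): 2[prim,v=2,-]
e10 deliver 2→0: ·
e11 deliver 1→0: ·

2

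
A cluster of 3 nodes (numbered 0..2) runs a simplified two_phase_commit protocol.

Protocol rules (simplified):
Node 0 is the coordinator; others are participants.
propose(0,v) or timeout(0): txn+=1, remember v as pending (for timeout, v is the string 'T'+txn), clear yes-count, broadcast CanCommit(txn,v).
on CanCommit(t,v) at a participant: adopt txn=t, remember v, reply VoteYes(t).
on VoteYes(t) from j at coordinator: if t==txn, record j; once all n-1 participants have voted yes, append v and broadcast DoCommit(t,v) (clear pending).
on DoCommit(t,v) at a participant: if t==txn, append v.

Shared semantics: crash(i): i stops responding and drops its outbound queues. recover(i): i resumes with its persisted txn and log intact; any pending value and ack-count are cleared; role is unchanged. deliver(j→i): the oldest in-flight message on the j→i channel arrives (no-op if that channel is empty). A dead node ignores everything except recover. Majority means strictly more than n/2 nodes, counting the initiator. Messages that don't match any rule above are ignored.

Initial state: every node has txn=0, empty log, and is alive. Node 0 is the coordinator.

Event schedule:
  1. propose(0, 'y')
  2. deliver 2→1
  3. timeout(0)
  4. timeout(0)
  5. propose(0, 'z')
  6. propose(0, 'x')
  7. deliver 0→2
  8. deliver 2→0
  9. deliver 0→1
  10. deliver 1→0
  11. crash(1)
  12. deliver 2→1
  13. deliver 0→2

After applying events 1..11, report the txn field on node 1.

step 1 propose(0,'y'): 0={coor,t=1,log=-}
step 2 deliver 2→1: —
step 3 timeout(0): 0={coor,t=2,log=-}
step 4 timeout(0): 0={coor,t=3,log=-}
step 5 propose(0,'z'): 0={coor,t=4,log=-}
step 6 propose(0,'x'): 0={coor,t=5,log=-}
step 7 deliver 0→2: 2={part,t=1,log=-}
step 8 deliver 2→0: —
step 9 deliver 0→1: 1={part,t=1,log=-}
step 10 deliver 1→0: —
step 11 crash(1): 1={✗part,t=1,log=-}

1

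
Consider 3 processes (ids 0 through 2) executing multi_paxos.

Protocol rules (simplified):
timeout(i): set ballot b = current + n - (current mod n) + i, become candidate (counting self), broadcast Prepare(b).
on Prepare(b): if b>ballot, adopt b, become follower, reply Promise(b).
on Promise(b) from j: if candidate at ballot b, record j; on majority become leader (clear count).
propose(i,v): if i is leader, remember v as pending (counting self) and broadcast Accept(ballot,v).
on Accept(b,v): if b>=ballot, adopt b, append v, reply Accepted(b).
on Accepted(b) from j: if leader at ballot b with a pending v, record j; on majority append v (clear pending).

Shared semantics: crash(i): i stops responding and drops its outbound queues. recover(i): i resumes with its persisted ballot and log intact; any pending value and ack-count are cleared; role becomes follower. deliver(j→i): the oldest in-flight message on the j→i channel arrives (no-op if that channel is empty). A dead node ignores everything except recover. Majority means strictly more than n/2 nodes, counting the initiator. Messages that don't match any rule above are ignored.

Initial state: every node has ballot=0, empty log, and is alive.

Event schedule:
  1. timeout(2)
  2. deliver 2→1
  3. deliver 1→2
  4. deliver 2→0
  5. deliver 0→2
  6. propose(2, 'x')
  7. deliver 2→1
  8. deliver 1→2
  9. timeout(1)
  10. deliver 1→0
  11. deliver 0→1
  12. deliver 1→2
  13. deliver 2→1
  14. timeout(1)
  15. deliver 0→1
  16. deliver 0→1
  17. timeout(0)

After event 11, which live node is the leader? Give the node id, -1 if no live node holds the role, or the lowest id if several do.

1

[1] timeout(2) → N2(cand b5 [-])
[2] deliver 2→1 → N1(foll b5 [-])
[3] deliver 1→2 → N2(lead b5 [-])
[4] deliver 2→0 → N0(foll b5 [-])
[5] deliver 0→2 → ∅
[6] propose(2,'x') → ∅
[7] deliver 2→1 → N1(foll b5 [x])
[8] deliver 1→2 → N2(lead b5 [x])
[9] timeout(1) → N1(cand b7 [x])
[10] deliver 1→0 → N0(foll b7 [-])
[11] deliver 0→1 → N1(lead b7 [x])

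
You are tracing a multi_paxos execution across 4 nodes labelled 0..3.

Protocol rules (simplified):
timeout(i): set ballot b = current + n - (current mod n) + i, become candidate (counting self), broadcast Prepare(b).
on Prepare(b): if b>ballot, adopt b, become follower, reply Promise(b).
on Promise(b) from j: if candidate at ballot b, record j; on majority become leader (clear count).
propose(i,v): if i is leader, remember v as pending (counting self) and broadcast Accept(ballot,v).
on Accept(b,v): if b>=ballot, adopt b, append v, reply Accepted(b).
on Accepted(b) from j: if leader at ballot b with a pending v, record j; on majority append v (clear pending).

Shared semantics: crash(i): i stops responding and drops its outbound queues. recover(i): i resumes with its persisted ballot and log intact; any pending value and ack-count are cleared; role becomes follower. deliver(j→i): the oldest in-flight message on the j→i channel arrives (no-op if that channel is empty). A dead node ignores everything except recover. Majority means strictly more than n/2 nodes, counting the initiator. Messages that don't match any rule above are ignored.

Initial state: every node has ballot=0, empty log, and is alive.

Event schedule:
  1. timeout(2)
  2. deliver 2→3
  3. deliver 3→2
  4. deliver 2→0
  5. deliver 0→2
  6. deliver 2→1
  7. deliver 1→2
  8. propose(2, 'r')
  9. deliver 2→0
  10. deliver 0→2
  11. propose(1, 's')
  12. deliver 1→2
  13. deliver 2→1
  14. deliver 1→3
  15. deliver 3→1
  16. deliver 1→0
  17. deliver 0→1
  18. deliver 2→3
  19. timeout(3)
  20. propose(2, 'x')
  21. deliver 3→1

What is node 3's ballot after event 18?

step 1 timeout(2): 2={cand,b=6,log=-}
step 2 deliver 2→3: 3={foll,b=6,log=-}
step 3 deliver 3→2: —
step 4 deliver 2→0: 0={foll,b=6,log=-}
step 5 deliver 0→2: 2={lead,b=6,log=-}
step 6 deliver 2→1: 1={foll,b=6,log=-}
step 7 deliver 1→2: —
step 8 propose(2,'r'): —
step 9 deliver 2→0: 0={foll,b=6,log=r}
step 10 deliver 0→2: —
step 11 propose(1,'s'): —
step 12 deliver 1→2: —
step 13 deliver 2→1: 1={foll,b=6,log=r}
step 14 deliver 1→3: —
step 15 deliver 3→1: —
step 16 deliver 1→0: —
step 17 deliver 0→1: —
step 18 deliver 2→3: 3={foll,b=6,log=r}

6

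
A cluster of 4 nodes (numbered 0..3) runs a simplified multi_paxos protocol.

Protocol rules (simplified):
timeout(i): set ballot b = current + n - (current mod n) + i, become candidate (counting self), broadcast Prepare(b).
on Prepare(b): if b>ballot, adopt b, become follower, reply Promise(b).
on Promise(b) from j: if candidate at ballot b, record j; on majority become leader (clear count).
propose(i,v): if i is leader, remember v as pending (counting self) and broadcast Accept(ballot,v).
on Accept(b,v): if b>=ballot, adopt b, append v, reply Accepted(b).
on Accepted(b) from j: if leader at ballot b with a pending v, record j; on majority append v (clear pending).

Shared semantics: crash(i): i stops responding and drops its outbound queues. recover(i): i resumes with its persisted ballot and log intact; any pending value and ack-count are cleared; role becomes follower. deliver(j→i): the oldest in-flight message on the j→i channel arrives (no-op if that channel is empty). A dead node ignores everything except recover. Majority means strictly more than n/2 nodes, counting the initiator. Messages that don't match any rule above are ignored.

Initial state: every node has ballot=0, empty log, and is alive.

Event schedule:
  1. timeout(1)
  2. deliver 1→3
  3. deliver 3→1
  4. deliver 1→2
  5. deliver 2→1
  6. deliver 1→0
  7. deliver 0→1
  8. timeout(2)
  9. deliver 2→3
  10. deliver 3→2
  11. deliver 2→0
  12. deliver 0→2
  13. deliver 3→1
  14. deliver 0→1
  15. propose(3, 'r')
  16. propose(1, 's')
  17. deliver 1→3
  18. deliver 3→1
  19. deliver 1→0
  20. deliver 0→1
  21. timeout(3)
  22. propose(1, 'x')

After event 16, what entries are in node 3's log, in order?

after 1 — timeout(1): n1:cand/b5/[-]
after 2 — deliver 1→3: n3:foll/b5/[-]
after 3 — deliver 3→1: ·
after 4 — deliver 1→2: n2:foll/b5/[-]
after 5 — deliver 2→1: n1:lead/b5/[-]
after 6 — deliver 1→0: n0:foll/b5/[-]
after 7 — deliver 0→1: ·
after 8 — timeout(2): n2:cand/b10/[-]
after 9 — deliver 2→3: n3:foll/b10/[-]
after 10 — deliver 3→2: ·
after 11 — deliver 2→0: n0:foll/b10/[-]
after 12 — deliver 0→2: n2:lead/b10/[-]
after 13 — deliver 3→1: ·
after 14 — deliver 0→1: ·
after 15 — propose(3,'r'): ·
after 16 — propose(1,'s'): ·

empty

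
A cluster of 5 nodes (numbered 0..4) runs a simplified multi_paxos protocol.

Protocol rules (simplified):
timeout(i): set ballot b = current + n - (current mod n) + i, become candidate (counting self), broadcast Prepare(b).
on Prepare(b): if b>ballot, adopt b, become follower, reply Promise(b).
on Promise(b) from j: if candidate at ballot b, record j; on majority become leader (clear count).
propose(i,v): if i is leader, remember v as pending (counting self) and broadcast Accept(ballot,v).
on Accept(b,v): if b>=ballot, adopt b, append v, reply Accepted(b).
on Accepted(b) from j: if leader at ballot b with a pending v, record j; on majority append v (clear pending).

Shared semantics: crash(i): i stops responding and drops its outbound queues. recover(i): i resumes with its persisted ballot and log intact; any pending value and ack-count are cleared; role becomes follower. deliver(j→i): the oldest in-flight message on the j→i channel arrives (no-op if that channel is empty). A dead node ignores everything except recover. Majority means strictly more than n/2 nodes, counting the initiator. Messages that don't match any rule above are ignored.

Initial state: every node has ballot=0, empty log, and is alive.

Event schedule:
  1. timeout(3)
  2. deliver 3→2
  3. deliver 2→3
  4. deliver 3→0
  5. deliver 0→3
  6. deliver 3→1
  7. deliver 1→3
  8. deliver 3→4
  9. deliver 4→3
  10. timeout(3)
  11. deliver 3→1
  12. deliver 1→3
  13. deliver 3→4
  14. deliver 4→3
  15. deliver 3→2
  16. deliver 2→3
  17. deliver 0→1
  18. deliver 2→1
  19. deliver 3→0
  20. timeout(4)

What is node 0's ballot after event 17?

8

step 1 timeout(3): 3={cand,b=8,log=-}
step 2 deliver 3→2: 2={foll,b=8,log=-}
step 3 deliver 2→3: —
step 4 deliver 3→0: 0={foll,b=8,log=-}
step 5 deliver 0→3: 3={lead,b=8,log=-}
step 6 deliver 3→1: 1={foll,b=8,log=-}
step 7 deliver 1→3: —
step 8 deliver 3→4: 4={foll,b=8,log=-}
step 9 deliver 4→3: —
step 10 timeout(3): 3={cand,b=13,log=-}
step 11 deliver 3→1: 1={foll,b=13,log=-}
step 12 deliver 1→3: —
step 13 deliver 3→4: 4={foll,b=13,log=-}
step 14 deliver 4→3: 3={lead,b=13,log=-}
step 15 deliver 3→2: 2={foll,b=13,log=-}
step 16 deliver 2→3: —
step 17 deliver 0→1: —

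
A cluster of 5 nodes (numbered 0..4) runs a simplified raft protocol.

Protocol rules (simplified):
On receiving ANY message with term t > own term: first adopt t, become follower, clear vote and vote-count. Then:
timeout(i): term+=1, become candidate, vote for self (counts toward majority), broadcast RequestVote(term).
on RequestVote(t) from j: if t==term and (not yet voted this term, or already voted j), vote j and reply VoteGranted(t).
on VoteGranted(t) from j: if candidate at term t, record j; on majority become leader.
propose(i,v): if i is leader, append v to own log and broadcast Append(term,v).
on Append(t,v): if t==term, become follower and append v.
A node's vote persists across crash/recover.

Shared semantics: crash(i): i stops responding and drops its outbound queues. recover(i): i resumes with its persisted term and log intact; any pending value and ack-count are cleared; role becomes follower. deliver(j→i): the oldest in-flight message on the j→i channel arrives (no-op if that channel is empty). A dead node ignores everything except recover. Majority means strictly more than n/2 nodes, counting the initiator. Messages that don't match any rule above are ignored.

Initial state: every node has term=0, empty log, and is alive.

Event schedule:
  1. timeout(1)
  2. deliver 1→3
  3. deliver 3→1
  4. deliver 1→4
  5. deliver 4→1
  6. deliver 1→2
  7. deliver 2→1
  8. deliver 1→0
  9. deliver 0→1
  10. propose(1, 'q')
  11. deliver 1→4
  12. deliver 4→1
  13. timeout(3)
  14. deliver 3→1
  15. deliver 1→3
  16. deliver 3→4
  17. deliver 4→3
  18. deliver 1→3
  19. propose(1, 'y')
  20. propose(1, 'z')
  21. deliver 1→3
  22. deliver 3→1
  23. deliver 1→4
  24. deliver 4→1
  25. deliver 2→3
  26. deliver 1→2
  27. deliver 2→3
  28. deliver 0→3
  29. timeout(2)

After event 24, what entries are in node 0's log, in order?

empty

1. timeout(1):  <1:cand t1 ->
2. deliver 1→3:  <3:foll t1 ->
3. deliver 3→1:  nop
4. deliver 1→4:  <4:foll t1 ->
5. deliver 4→1:  <1:lead t1 ->
6. deliver 1→2:  <2:foll t1 ->
7. deliver 2→1:  nop
8. deliver 1→0:  <0:foll t1 ->
9. deliver 0→1:  nop
10. propose(1,'q'):  <1:lead t1 q>
11. deliver 1→4:  <4:foll t1 q>
12. deliver 4→1:  nop
13. timeout(3):  <3:cand t2 ->
14. deliver 3→1:  <1:foll t2 q>
15. deliver 1→3:  nop
16. deliver 3→4:  <4:foll t2 q>
17. deliver 4→3:  nop
18. deliver 1→3:  <3:lead t2 ->
19. propose(1,'y'):  nop
20. propose(1,'z'):  nop
21. deliver 1→3:  nop
22. deliver 3→1:  nop
23. deliver 1→4:  nop
24. deliver 4→1:  nop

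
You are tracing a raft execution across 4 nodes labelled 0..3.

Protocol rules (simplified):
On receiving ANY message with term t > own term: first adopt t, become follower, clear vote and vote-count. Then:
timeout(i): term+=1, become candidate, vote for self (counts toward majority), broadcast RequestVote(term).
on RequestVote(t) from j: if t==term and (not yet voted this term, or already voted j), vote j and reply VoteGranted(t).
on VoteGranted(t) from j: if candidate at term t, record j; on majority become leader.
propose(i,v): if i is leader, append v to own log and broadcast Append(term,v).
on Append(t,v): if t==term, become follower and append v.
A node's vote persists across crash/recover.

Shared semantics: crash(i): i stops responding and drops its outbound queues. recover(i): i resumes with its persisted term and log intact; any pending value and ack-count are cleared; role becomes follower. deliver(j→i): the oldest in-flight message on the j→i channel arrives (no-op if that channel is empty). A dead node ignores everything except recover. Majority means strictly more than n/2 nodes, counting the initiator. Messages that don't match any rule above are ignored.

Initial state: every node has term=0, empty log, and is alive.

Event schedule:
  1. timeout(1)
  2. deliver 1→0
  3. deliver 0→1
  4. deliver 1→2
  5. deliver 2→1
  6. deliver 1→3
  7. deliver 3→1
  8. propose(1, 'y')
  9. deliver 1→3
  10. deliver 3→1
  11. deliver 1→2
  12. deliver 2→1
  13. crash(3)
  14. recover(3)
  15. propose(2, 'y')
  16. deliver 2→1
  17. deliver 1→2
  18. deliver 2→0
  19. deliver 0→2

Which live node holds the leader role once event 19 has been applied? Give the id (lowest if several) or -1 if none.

1

[1] timeout(1) → N1(cand t1 [-])
[2] deliver 1→0 → N0(foll t1 [-])
[3] deliver 0→1 → ∅
[4] deliver 1→2 → N2(foll t1 [-])
[5] deliver 2→1 → N1(lead t1 [-])
[6] deliver 1→3 → N3(foll t1 [-])
[7] deliver 3→1 → ∅
[8] propose(1,'y') → N1(lead t1 [y])
[9] deliver 1→3 → N3(foll t1 [y])
[10] deliver 3→1 → ∅
[11] deliver 1→2 → N2(foll t1 [y])
[12] deliver 2→1 → ∅
[13] crash(3) → N3(✗foll t1 [y])
[14] recover(3) → N3(foll t1 [y])
[15] propose(2,'y') → ∅
[16] deliver 2→1 → ∅
[17] deliver 1→2 → ∅
[18] deliver 2→0 → ∅
[19] deliver 0→2 → ∅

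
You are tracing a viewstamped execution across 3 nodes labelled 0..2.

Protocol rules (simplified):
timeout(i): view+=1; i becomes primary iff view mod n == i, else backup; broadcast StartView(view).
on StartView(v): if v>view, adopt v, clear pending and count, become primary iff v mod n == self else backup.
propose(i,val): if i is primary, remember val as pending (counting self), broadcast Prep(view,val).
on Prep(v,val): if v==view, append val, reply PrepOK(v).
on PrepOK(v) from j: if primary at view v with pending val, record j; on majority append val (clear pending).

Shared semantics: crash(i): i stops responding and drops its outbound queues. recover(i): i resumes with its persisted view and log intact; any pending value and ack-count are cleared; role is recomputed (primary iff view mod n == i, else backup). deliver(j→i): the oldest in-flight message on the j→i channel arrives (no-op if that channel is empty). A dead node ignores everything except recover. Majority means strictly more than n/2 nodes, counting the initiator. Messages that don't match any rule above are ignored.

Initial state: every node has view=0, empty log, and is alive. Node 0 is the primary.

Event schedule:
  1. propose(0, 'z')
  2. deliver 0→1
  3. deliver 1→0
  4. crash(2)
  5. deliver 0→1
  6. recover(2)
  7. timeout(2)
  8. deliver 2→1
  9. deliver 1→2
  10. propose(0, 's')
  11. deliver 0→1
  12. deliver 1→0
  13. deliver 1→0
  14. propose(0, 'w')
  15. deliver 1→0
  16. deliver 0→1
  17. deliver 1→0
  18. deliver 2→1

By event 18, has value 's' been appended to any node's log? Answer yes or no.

no

[1] propose(0,'z') → ∅
[2] deliver 0→1 → N1(back v0 [z])
[3] deliver 1→0 → N0(prim v0 [z])
[4] crash(2) → N2(✗back v0 [-])
[5] deliver 0→1 → ∅
[6] recover(2) → N2(back v0 [-])
[7] timeout(2) → N2(back v1 [-])
[8] deliver 2→1 → N1(prim v1 [z])
[9] deliver 1→2 → ∅
[10] propose(0,'s') → ∅
[11] deliver 0→1 → ∅
[12] deliver 1→0 → ∅
[13] deliver 1→0 → ∅
[14] propose(0,'w') → ∅
[15] deliver 1→0 → ∅
[16] deliver 0→1 → ∅
[17] deliver 1→0 → ∅
[18] deliver 2→1 → ∅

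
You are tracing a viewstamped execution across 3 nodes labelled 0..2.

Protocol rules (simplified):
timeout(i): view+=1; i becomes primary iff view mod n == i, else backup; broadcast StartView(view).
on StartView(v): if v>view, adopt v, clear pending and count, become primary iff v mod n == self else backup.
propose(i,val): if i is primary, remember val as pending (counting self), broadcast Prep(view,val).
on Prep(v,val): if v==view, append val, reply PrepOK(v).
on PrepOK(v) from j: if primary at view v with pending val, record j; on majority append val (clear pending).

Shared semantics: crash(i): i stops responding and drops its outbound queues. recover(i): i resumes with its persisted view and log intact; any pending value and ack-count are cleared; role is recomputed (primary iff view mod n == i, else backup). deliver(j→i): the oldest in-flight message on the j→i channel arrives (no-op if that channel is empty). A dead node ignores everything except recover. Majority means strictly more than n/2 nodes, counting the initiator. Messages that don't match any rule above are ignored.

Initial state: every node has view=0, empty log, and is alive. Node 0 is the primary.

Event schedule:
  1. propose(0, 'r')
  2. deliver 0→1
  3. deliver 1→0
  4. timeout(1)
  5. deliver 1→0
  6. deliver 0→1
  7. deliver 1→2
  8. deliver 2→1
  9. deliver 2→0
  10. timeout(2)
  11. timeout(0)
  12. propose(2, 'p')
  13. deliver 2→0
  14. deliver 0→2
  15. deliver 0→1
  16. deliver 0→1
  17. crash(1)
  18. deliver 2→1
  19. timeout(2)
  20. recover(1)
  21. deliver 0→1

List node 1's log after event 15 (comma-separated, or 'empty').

[1] propose(0,'r') → ∅
[2] deliver 0→1 → N1(back v0 [r])
[3] deliver 1→0 → N0(prim v0 [r])
[4] timeout(1) → N1(prim v1 [r])
[5] deliver 1→0 → N0(back v1 [r])
[6] deliver 0→1 → ∅
[7] deliver 1→2 → N2(back v1 [-])
[8] deliver 2→1 → ∅
[9] deliver 2→0 → ∅
[10] timeout(2) → N2(prim v2 [-])
[11] timeout(0) → N0(back v2 [r])
[12] propose(2,'p') → ∅
[13] deliver 2→0 → ∅
[14] deliver 0→2 → ∅
[15] deliver 0→1 → N1(back v2 [r])

r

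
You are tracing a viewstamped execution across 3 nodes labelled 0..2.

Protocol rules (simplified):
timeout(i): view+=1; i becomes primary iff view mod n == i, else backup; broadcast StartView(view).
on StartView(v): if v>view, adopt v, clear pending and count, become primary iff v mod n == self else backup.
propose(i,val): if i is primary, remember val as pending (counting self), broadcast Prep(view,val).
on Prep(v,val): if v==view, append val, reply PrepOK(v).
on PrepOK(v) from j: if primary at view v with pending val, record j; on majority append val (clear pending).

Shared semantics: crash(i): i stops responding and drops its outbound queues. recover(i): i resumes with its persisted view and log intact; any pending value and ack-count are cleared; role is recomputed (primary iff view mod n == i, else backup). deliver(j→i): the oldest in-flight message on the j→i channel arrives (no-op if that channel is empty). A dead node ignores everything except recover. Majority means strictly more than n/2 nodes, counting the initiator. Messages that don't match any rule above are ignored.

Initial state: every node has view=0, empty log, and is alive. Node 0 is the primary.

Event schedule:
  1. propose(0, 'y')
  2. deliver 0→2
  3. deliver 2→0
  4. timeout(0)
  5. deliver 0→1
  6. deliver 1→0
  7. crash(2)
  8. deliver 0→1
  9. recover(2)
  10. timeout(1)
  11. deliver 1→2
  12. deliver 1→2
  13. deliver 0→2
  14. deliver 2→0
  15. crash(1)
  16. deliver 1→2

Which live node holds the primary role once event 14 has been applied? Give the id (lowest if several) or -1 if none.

1. propose(0,'y'):  nop
2. deliver 0→2:  <2:back v0 y>
3. deliver 2→0:  <0:prim v0 y>
4. timeout(0):  <0:back v1 y>
5. deliver 0→1:  <1:back v0 y>
6. deliver 1→0:  nop
7. crash(2):  <2:✗back v0 y>
8. deliver 0→1:  <1:prim v1 y>
9. recover(2):  <2:back v0 y>
10. timeout(1):  <1:back v2 y>
11. deliver 1→2:  <2:prim v2 y>
12. deliver 1→2:  nop
13. deliver 0→2:  nop
14. deliver 2→0:  nop

2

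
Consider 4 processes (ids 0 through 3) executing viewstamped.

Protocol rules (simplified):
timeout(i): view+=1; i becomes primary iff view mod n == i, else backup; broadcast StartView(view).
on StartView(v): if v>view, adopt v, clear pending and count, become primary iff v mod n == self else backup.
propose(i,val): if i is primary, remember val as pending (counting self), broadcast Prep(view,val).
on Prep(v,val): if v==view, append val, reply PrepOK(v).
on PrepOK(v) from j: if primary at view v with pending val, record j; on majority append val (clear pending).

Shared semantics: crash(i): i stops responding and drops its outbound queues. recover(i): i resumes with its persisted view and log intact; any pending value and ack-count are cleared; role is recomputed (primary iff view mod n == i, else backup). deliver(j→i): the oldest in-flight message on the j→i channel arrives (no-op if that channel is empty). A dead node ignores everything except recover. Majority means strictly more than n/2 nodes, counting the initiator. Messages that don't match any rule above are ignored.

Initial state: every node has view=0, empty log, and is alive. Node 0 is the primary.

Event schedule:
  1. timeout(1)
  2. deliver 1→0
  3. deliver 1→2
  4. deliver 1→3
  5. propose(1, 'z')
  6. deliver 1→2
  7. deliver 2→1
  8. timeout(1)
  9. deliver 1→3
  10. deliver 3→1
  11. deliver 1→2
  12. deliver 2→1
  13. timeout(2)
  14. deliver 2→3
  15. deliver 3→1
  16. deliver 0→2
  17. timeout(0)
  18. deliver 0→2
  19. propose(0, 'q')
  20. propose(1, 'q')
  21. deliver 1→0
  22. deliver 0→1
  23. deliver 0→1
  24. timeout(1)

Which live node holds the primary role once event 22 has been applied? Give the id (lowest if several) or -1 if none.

step 1 timeout(1): 1={prim,v=1,log=-}
step 2 deliver 1→0: 0={back,v=1,log=-}
step 3 deliver 1→2: 2={back,v=1,log=-}
step 4 deliver 1→3: 3={back,v=1,log=-}
step 5 propose(1,'z'): —
step 6 deliver 1→2: 2={back,v=1,log=z}
step 7 deliver 2→1: —
step 8 timeout(1): 1={back,v=2,log=-}
step 9 deliver 1→3: 3={back,v=1,log=z}
step 10 deliver 3→1: —
step 11 deliver 1→2: 2={prim,v=2,log=z}
step 12 deliver 2→1: —
step 13 timeout(2): 2={back,v=3,log=z}
step 14 deliver 2→3: 3={prim,v=3,log=z}
step 15 deliver 3→1: —
step 16 deliver 0→2: —
step 17 timeout(0): 0={back,v=2,log=-}
step 18 deliver 0→2: —
step 19 propose(0,'q'): —
step 20 propose(1,'q'): —
step 21 deliver 1→0: —
step 22 deliver 0→1: —

3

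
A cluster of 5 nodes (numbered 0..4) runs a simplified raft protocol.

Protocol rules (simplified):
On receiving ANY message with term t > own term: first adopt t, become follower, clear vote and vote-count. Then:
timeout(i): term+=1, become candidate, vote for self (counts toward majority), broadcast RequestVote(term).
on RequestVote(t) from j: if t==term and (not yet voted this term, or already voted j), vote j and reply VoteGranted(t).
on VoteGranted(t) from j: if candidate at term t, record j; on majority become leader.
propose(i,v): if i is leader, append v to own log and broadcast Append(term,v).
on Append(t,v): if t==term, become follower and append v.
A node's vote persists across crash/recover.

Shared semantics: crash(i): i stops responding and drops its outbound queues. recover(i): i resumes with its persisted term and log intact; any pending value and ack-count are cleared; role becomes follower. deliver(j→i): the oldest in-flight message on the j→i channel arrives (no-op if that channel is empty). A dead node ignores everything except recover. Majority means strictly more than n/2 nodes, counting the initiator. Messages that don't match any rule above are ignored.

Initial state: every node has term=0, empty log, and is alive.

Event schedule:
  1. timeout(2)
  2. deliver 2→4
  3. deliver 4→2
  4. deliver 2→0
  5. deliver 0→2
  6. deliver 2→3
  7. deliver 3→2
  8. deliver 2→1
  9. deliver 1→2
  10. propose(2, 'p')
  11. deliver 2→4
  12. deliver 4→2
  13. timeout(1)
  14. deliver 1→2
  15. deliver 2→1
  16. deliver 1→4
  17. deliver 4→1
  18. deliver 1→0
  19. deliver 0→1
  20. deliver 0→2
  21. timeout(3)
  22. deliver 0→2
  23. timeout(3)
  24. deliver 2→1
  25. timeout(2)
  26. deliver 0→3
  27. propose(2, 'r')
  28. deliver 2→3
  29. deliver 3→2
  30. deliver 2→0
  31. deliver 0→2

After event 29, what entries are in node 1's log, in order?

after 1 — timeout(2): n2:cand/t1/[-]
after 2 — deliver 2→4: n4:foll/t1/[-]
after 3 — deliver 4→2: ·
after 4 — deliver 2→0: n0:foll/t1/[-]
after 5 — deliver 0→2: n2:lead/t1/[-]
after 6 — deliver 2→3: n3:foll/t1/[-]
after 7 — deliver 3→2: ·
after 8 — deliver 2→1: n1:foll/t1/[-]
after 9 — deliver 1→2: ·
after 10 — propose(2,'p'): n2:lead/t1/[p]
after 11 — deliver 2→4: n4:foll/t1/[p]
after 12 — deliver 4→2: ·
after 13 — timeout(1): n1:cand/t2/[-]
after 14 — deliver 1→2: n2:foll/t2/[p]
after 15 — deliver 2→1: ·
after 16 — deliver 1→4: n4:foll/t2/[p]
after 17 — deliver 4→1: ·
after 18 — deliver 1→0: n0:foll/t2/[-]
after 19 — deliver 0→1: n1:lead/t2/[-]
after 20 — deliver 0→2: ·
after 21 — timeout(3): n3:cand/t2/[-]
after 22 — deliver 0→2: ·
after 23 — timeout(3): n3:cand/t3/[-]
after 24 — deliver 2→1: ·
after 25 — timeout(2): n2:cand/t3/[p]
after 26 — deliver 0→3: ·
after 27 — propose(2,'r'): ·
after 28 — deliver 2→3: ·
after 29 — deliver 3→2: ·

empty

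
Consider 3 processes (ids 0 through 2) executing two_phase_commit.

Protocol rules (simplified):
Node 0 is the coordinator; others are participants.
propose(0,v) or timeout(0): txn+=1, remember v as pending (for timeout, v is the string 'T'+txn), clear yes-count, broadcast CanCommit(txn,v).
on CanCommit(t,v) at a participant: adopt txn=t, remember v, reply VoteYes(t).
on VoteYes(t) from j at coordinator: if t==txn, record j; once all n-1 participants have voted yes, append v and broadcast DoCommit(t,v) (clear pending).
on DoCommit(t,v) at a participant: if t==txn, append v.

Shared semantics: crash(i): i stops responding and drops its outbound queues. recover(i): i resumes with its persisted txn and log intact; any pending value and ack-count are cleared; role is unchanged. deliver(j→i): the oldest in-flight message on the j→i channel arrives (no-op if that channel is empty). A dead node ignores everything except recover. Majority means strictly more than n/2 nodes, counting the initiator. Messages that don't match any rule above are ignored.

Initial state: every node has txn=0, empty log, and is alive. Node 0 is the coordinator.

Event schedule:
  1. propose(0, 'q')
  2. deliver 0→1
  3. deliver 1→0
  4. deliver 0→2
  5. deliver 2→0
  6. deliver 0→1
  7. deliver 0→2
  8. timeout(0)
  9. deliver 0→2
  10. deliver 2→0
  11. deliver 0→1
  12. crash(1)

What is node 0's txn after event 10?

2

step 1 propose(0,'q'): 0={coor,t=1,log=-}
step 2 deliver 0→1: 1={part,t=1,log=-}
step 3 deliver 1→0: —
step 4 deliver 0→2: 2={part,t=1,log=-}
step 5 deliver 2→0: 0={coor,t=1,log=q}
step 6 deliver 0→1: 1={part,t=1,log=q}
step 7 deliver 0→2: 2={part,t=1,log=q}
step 8 timeout(0): 0={coor,t=2,log=q}
step 9 deliver 0→2: 2={part,t=2,log=q}
step 10 deliver 2→0: —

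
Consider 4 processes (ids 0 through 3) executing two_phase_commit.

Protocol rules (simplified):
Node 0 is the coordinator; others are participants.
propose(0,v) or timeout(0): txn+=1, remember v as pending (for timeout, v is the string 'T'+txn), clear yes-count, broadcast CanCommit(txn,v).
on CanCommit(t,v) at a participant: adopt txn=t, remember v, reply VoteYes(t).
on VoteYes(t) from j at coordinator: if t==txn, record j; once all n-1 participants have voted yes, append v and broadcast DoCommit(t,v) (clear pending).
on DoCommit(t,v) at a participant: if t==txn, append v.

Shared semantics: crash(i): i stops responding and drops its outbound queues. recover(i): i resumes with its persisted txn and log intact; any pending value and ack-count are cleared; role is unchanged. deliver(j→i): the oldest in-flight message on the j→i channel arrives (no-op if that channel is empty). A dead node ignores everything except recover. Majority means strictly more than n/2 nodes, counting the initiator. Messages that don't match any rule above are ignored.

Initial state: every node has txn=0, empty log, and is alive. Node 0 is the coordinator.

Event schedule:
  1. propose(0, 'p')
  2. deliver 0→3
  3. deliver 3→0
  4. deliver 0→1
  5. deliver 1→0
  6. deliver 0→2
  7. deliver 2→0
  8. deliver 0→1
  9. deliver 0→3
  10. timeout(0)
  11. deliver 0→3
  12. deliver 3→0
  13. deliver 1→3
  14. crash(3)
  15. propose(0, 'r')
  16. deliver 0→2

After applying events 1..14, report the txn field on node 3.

1. propose(0,'p'):  <0:coor t1 ->
2. deliver 0→3:  <3:part t1 ->
3. deliver 3→0:  nop
4. deliver 0→1:  <1:part t1 ->
5. deliver 1→0:  nop
6. deliver 0→2:  <2:part t1 ->
7. deliver 2→0:  <0:coor t1 p>
8. deliver 0→1:  <1:part t1 p>
9. deliver 0→3:  <3:part t1 p>
10. timeout(0):  <0:coor t2 p>
11. deliver 0→3:  <3:part t2 p>
12. deliver 3→0:  nop
13. deliver 1→3:  nop
14. crash(3):  <3:✗part t2 p>

2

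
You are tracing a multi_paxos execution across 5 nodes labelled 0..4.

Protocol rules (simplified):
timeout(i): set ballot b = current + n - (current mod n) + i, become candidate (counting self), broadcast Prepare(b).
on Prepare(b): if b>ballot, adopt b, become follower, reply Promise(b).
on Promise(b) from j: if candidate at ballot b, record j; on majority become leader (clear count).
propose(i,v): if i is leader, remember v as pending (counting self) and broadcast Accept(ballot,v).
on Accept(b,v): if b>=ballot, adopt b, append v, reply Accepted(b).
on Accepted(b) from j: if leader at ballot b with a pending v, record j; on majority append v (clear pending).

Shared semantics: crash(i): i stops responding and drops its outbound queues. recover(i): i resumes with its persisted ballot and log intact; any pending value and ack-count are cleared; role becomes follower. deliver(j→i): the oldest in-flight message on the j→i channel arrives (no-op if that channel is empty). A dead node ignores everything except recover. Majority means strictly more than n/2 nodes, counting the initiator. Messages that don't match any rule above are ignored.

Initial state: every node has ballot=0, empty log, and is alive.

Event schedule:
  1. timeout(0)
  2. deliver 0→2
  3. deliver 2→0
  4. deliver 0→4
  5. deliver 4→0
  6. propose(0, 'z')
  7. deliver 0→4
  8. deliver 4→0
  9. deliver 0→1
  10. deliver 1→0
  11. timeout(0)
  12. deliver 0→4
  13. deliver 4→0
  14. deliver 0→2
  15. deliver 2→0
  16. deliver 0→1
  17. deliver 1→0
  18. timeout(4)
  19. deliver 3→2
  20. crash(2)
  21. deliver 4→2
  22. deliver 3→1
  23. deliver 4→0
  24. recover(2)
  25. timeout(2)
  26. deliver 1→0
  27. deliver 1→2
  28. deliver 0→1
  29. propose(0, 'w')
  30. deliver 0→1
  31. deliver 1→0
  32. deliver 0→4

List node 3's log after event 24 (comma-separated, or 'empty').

empty

e1 timeout(0): 0[cand,b=5,-]
e2 deliver 0→2: 2[foll,b=5,-]
e3 deliver 2→0: ·
e4 deliver 0→4: 4[foll,b=5,-]
e5 deliver 4→0: 0[lead,b=5,-]
e6 propose(0,'z'): ·
e7 deliver 0→4: 4[foll,b=5,z]
e8 deliver 4→0: ·
e9 deliver 0→1: 1[foll,b=5,-]
e10 deliver 1→0: ·
e11 timeout(0): 0[cand,b=10,-]
e12 deliver 0→4: 4[foll,b=10,z]
e13 deliver 4→0: ·
e14 deliver 0→2: 2[foll,b=5,z]
e15 deliver 2→0: ·
e16 deliver 0→1: 1[foll,b=5,z]
e17 deliver 1→0: ·
e18 timeout(4): 4[cand,b=19,z]
e19 deliver 3→2: ·
e20 crash(2): 2[✗foll,b=5,z]
e21 deliver 4→2: ·
e22 deliver 3→1: ·
e23 deliver 4→0: 0[foll,b=19,-]
e24 recover(2): 2[foll,b=5,z]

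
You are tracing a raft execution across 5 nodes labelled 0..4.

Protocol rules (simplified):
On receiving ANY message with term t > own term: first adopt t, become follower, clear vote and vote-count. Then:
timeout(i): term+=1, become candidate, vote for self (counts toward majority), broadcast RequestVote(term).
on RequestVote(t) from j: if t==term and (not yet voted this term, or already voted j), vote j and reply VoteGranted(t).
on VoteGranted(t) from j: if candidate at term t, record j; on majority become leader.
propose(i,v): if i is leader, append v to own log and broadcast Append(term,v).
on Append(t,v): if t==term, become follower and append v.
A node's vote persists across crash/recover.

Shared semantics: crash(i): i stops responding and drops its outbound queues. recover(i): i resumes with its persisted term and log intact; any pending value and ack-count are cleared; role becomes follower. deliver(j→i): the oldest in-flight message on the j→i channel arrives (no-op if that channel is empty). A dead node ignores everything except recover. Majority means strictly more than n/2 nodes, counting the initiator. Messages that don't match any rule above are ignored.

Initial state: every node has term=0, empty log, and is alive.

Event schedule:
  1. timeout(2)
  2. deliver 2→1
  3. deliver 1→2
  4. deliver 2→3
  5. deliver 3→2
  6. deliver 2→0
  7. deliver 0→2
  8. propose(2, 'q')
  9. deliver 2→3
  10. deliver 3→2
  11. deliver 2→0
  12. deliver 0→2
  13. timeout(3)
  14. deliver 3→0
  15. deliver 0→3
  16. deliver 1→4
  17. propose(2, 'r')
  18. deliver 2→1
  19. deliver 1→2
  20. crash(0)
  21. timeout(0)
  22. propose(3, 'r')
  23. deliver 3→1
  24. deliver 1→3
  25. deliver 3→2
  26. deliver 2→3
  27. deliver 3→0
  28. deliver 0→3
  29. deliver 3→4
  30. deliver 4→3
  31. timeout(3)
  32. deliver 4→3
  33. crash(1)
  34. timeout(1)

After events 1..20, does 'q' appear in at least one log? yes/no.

after 1 — timeout(2): n2:cand/t1/[-]
after 2 — deliver 2→1: n1:foll/t1/[-]
after 3 — deliver 1→2: ·
after 4 — deliver 2→3: n3:foll/t1/[-]
after 5 — deliver 3→2: n2:lead/t1/[-]
after 6 — deliver 2→0: n0:foll/t1/[-]
after 7 — deliver 0→2: ·
after 8 — propose(2,'q'): n2:lead/t1/[q]
after 9 — deliver 2→3: n3:foll/t1/[q]
after 10 — deliver 3→2: ·
after 11 — deliver 2→0: n0:foll/t1/[q]
after 12 — deliver 0→2: ·
after 13 — timeout(3): n3:cand/t2/[q]
after 14 — deliver 3→0: n0:foll/t2/[q]
after 15 — deliver 0→3: ·
after 16 — deliver 1→4: ·
after 17 — propose(2,'r'): n2:lead/t1/[q,r]
after 18 — deliver 2→1: n1:foll/t1/[q]
after 19 — deliver 1→2: ·
after 20 — crash(0): n0:✗foll/t2/[q]

yes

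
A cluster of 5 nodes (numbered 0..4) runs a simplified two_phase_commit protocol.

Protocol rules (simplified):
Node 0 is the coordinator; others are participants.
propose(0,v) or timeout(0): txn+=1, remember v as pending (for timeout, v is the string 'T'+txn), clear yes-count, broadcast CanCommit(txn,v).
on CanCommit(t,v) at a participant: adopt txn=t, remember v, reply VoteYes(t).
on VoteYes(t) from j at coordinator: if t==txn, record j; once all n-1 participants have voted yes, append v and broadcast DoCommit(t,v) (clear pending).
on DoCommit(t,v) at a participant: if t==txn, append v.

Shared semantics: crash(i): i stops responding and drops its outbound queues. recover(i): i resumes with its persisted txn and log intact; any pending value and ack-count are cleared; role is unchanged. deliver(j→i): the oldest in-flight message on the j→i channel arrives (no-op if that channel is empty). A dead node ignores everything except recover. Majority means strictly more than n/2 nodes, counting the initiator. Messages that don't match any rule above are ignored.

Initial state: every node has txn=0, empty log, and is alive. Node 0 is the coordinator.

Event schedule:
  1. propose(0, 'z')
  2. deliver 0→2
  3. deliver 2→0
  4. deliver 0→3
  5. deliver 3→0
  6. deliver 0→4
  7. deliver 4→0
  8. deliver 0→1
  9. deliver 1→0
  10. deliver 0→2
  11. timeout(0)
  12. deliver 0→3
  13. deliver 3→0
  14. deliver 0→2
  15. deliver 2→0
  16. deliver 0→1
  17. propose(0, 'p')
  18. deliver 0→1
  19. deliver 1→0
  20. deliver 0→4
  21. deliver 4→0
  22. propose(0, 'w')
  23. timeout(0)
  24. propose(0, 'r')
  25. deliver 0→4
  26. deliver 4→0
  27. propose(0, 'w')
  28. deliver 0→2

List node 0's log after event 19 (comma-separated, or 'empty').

step 1 propose(0,'z'): 0={coor,t=1,log=-}
step 2 deliver 0→2: 2={part,t=1,log=-}
step 3 deliver 2→0: —
step 4 deliver 0→3: 3={part,t=1,log=-}
step 5 deliver 3→0: —
step 6 deliver 0→4: 4={part,t=1,log=-}
step 7 deliver 4→0: —
step 8 deliver 0→1: 1={part,t=1,log=-}
step 9 deliver 1→0: 0={coor,t=1,log=z}
step 10 deliver 0→2: 2={part,t=1,log=z}
step 11 timeout(0): 0={coor,t=2,log=z}
step 12 deliver 0→3: 3={part,t=1,log=z}
step 13 deliver 3→0: —
step 14 deliver 0→2: 2={part,t=2,log=z}
step 15 deliver 2→0: —
step 16 deliver 0→1: 1={part,t=1,log=z}
step 17 propose(0,'p'): 0={coor,t=3,log=z}
step 18 deliver 0→1: 1={part,t=2,log=z}
step 19 deliver 1→0: —

z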